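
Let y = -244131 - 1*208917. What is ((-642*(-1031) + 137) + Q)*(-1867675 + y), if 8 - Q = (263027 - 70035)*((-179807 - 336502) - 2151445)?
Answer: -1194837794248576845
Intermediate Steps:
y = -453048 (y = -244131 - 208917 = -453048)
Q = 514855179976 (Q = 8 - (263027 - 70035)*((-179807 - 336502) - 2151445) = 8 - 192992*(-516309 - 2151445) = 8 - 192992*(-2667754) = 8 - 1*(-514855179968) = 8 + 514855179968 = 514855179976)
((-642*(-1031) + 137) + Q)*(-1867675 + y) = ((-642*(-1031) + 137) + 514855179976)*(-1867675 - 453048) = ((661902 + 137) + 514855179976)*(-2320723) = (662039 + 514855179976)*(-2320723) = 514855842015*(-2320723) = -1194837794248576845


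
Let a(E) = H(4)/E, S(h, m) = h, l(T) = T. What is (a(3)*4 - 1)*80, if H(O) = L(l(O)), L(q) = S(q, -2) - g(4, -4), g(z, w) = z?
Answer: -80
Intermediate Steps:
L(q) = -4 + q (L(q) = q - 1*4 = q - 4 = -4 + q)
H(O) = -4 + O
a(E) = 0 (a(E) = (-4 + 4)/E = 0/E = 0)
(a(3)*4 - 1)*80 = (0*4 - 1)*80 = (0 - 1)*80 = -1*80 = -80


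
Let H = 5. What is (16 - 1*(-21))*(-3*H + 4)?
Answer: -407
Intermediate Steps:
(16 - 1*(-21))*(-3*H + 4) = (16 - 1*(-21))*(-3*5 + 4) = (16 + 21)*(-15 + 4) = 37*(-11) = -407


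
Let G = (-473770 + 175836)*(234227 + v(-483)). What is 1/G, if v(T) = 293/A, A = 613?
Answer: -613/42777793936696 ≈ -1.4330e-11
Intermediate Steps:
v(T) = 293/613
G = -42777793936696/613 (G = (-473770 + 175836)*(234227 + 293/613) = -297934*143581444/613 = -42777793936696/613 ≈ -6.9784e+10)
1/G = 1/(-42777793936696/613) = -613/42777793936696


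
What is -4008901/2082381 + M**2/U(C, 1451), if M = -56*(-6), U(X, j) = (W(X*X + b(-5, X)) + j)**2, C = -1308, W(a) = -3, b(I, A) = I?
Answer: -127662285577/68220883941 ≈ -1.8713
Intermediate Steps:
U(X, j) = (-3 + j)**2
M = 336
-4008901/2082381 + M**2/U(C, 1451) = -4008901/2082381 + 336**2/((-3 + 1451)**2) = -4008901*1/2082381 + 112896/(1448**2) = -4008901/2082381 + 112896/2096704 = -4008901/2082381 + 112896*(1/2096704) = -4008901/2082381 + 1764/32761 = -127662285577/68220883941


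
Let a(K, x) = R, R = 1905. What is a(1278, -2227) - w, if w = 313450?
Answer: -311545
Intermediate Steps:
a(K, x) = 1905
a(1278, -2227) - w = 1905 - 1*313450 = 1905 - 313450 = -311545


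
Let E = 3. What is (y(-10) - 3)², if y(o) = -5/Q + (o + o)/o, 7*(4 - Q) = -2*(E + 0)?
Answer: 4761/1156 ≈ 4.1185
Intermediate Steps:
Q = 34/7 (Q = 4 - (-2)*(3 + 0)/7 = 4 - (-2)*3/7 = 4 - ⅐*(-6) = 4 + 6/7 = 34/7 ≈ 4.8571)
y(o) = 33/34 (y(o) = -5/34/7 + (o + o)/o = -5*7/34 + (2*o)/o = -35/34 + 2 = 33/34)
(y(-10) - 3)² = (33/34 - 3)² = (-69/34)² = 4761/1156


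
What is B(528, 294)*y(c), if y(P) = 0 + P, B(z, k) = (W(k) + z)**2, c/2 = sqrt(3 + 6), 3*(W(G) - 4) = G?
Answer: 2381400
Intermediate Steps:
W(G) = 4 + G/3
c = 6 (c = 2*sqrt(3 + 6) = 2*sqrt(9) = 2*3 = 6)
B(z, k) = (4 + z + k/3)**2 (B(z, k) = ((4 + k/3) + z)**2 = (4 + z + k/3)**2)
y(P) = P
B(528, 294)*y(c) = ((12 + 294 + 3*528)**2/9)*6 = ((12 + 294 + 1584)**2/9)*6 = ((1/9)*1890**2)*6 = ((1/9)*3572100)*6 = 396900*6 = 2381400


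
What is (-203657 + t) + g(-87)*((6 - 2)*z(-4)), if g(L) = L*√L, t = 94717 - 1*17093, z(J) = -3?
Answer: -126033 + 1044*I*√87 ≈ -1.2603e+5 + 9737.8*I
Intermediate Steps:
t = 77624 (t = 94717 - 17093 = 77624)
g(L) = L^(3/2)
(-203657 + t) + g(-87)*((6 - 2)*z(-4)) = (-203657 + 77624) + (-87)^(3/2)*((6 - 2)*(-3)) = -126033 + (-87*I*√87)*(4*(-3)) = -126033 - 87*I*√87*(-12) = -126033 + 1044*I*√87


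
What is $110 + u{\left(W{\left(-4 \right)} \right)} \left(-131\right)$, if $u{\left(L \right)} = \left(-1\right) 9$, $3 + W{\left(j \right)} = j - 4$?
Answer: $1289$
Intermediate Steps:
$W{\left(j \right)} = -7 + j$ ($W{\left(j \right)} = -3 + \left(j - 4\right) = -3 + \left(-4 + j\right) = -7 + j$)
$u{\left(L \right)} = -9$
$110 + u{\left(W{\left(-4 \right)} \right)} \left(-131\right) = 110 - -1179 = 110 + 1179 = 1289$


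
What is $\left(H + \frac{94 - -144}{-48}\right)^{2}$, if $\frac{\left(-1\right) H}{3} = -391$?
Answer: $\frac{785849089}{576} \approx 1.3643 \cdot 10^{6}$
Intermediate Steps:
$H = 1173$ ($H = \left(-3\right) \left(-391\right) = 1173$)
$\left(H + \frac{94 - -144}{-48}\right)^{2} = \left(1173 + \frac{94 - -144}{-48}\right)^{2} = \left(1173 + \left(94 + 144\right) \left(- \frac{1}{48}\right)\right)^{2} = \left(1173 + 238 \left(- \frac{1}{48}\right)\right)^{2} = \left(1173 - \frac{119}{24}\right)^{2} = \left(\frac{28033}{24}\right)^{2} = \frac{785849089}{576}$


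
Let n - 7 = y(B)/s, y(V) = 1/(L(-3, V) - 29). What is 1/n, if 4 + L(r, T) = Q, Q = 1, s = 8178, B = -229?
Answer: 261696/1831871 ≈ 0.14286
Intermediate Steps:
L(r, T) = -3 (L(r, T) = -4 + 1 = -3)
y(V) = -1/32 (y(V) = 1/(-3 - 29) = 1/(-32) = -1/32)
n = 1831871/261696 (n = 7 - 1/32/8178 = 7 - 1/32*1/8178 = 7 - 1/261696 = 1831871/261696 ≈ 7.0000)
1/n = 1/(1831871/261696) = 261696/1831871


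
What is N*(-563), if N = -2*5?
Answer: 5630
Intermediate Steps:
N = -10
N*(-563) = -10*(-563) = 5630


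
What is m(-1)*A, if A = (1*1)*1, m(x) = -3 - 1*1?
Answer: -4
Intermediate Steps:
m(x) = -4 (m(x) = -3 - 1 = -4)
A = 1 (A = 1*1 = 1)
m(-1)*A = -4*1 = -4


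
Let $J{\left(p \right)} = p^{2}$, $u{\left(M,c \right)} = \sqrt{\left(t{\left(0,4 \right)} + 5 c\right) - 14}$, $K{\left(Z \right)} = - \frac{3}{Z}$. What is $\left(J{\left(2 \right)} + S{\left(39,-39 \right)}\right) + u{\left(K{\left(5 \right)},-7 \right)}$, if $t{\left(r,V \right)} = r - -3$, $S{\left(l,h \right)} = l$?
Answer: $43 + i \sqrt{46} \approx 43.0 + 6.7823 i$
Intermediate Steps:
$t{\left(r,V \right)} = 3 + r$ ($t{\left(r,V \right)} = r + 3 = 3 + r$)
$u{\left(M,c \right)} = \sqrt{-11 + 5 c}$ ($u{\left(M,c \right)} = \sqrt{\left(\left(3 + 0\right) + 5 c\right) - 14} = \sqrt{\left(3 + 5 c\right) - 14} = \sqrt{-11 + 5 c}$)
$\left(J{\left(2 \right)} + S{\left(39,-39 \right)}\right) + u{\left(K{\left(5 \right)},-7 \right)} = \left(2^{2} + 39\right) + \sqrt{-11 + 5 \left(-7\right)} = \left(4 + 39\right) + \sqrt{-11 - 35} = 43 + \sqrt{-46} = 43 + i \sqrt{46}$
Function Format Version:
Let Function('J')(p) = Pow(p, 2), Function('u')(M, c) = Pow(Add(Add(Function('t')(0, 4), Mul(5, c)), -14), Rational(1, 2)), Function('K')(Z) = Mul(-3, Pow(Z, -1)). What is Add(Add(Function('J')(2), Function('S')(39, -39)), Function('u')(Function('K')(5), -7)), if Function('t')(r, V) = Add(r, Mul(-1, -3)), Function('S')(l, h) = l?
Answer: Add(43, Mul(I, Pow(46, Rational(1, 2)))) ≈ Add(43.000, Mul(6.7823, I))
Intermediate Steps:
Function('t')(r, V) = Add(3, r) (Function('t')(r, V) = Add(r, 3) = Add(3, r))
Function('u')(M, c) = Pow(Add(-11, Mul(5, c)), Rational(1, 2)) (Function('u')(M, c) = Pow(Add(Add(Add(3, 0), Mul(5, c)), -14), Rational(1, 2)) = Pow(Add(Add(3, Mul(5, c)), -14), Rational(1, 2)) = Pow(Add(-11, Mul(5, c)), Rational(1, 2)))
Add(Add(Function('J')(2), Function('S')(39, -39)), Function('u')(Function('K')(5), -7)) = Add(Add(Pow(2, 2), 39), Pow(Add(-11, Mul(5, -7)), Rational(1, 2))) = Add(Add(4, 39), Pow(Add(-11, -35), Rational(1, 2))) = Add(43, Pow(-46, Rational(1, 2))) = Add(43, Mul(I, Pow(46, Rational(1, 2))))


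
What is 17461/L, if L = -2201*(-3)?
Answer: 17461/6603 ≈ 2.6444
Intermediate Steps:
L = 6603
17461/L = 17461/6603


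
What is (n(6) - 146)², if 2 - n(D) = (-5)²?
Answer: 28561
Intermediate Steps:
n(D) = -23 (n(D) = 2 - 1*(-5)² = 2 - 1*25 = 2 - 25 = -23)
(n(6) - 146)² = (-23 - 146)² = (-169)² = 28561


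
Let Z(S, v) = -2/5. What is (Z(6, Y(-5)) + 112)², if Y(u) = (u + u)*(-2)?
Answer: 311364/25 ≈ 12455.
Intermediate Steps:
Y(u) = -4*u (Y(u) = (2*u)*(-2) = -4*u)
Z(S, v) = -⅖ (Z(S, v) = -2*⅕ = -⅖)
(Z(6, Y(-5)) + 112)² = (-⅖ + 112)² = (558/5)² = 311364/25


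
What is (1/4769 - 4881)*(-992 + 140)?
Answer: 19832419776/4769 ≈ 4.1586e+6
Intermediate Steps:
(1/4769 - 4881)*(-992 + 140) = (1/4769 - 4881)*(-852) = -23277488/4769*(-852) = 19832419776/4769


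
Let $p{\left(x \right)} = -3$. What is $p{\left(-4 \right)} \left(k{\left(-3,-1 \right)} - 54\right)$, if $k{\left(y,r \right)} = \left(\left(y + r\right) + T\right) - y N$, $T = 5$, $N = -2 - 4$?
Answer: $213$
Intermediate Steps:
$N = -6$ ($N = -2 - 4 = -6$)
$k{\left(y,r \right)} = 5 + r + 7 y$ ($k{\left(y,r \right)} = \left(\left(y + r\right) + 5\right) - y \left(-6\right) = \left(\left(r + y\right) + 5\right) - - 6 y = \left(5 + r + y\right) + 6 y = 5 + r + 7 y$)
$p{\left(-4 \right)} \left(k{\left(-3,-1 \right)} - 54\right) = - 3 \left(\left(5 - 1 + 7 \left(-3\right)\right) - 54\right) = - 3 \left(\left(5 - 1 - 21\right) - 54\right) = - 3 \left(-17 - 54\right) = \left(-3\right) \left(-71\right) = 213$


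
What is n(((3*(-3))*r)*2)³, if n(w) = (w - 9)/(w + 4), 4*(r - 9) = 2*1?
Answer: 5832000/4657463 ≈ 1.2522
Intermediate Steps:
r = 19/2 (r = 9 + (2*1)/4 = 9 + (¼)*2 = 9 + ½ = 19/2 ≈ 9.5000)
n(w) = (-9 + w)/(4 + w)
n(((3*(-3))*r)*2)³ = ((-9 + ((3*(-3))*(19/2))*2)/(4 + ((3*(-3))*(19/2))*2))³ = ((-9 - 9*19/2*2)/(4 - 9*19/2*2))³ = ((-9 - 171/2*2)/(4 - 171/2*2))³ = ((-9 - 171)/(4 - 171))³ = (-180/(-167))³ = (-1/167*(-180))³ = (180/167)³ = 5832000/4657463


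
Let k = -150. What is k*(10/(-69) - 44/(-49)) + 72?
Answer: -46156/1127 ≈ -40.955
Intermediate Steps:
k*(10/(-69) - 44/(-49)) + 72 = -150*(10/(-69) - 44/(-49)) + 72 = -150*(10*(-1/69) - 44*(-1/49)) + 72 = -150*(-10/69 + 44/49) + 72 = -150*2546/3381 + 72 = -127300/1127 + 72 = -46156/1127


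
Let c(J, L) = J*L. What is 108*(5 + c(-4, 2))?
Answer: -324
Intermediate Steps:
108*(5 + c(-4, 2)) = 108*(5 - 4*2) = 108*(5 - 8) = 108*(-3) = -324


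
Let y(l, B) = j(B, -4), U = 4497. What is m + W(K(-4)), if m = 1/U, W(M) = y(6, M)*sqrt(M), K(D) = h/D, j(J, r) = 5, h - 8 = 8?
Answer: 1/4497 + 10*I ≈ 0.00022237 + 10.0*I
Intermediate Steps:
h = 16 (h = 8 + 8 = 16)
y(l, B) = 5
K(D) = 16/D
W(M) = 5*sqrt(M)
m = 1/4497 ≈ 0.00022237
m + W(K(-4)) = 1/4497 + 5*sqrt(16/(-4)) = 1/4497 + 5*sqrt(16*(-1/4)) = 1/4497 + 5*sqrt(-4) = 1/4497 + 5*(2*I) = 1/4497 + 10*I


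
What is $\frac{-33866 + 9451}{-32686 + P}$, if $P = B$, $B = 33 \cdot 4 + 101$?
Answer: $\frac{24415}{32453} \approx 0.75232$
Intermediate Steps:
$B = 233$ ($B = 132 + 101 = 233$)
$P = 233$
$\frac{-33866 + 9451}{-32686 + P} = \frac{-33866 + 9451}{-32686 + 233} = - \frac{24415}{-32453} = \left(-24415\right) \left(- \frac{1}{32453}\right) = \frac{24415}{32453}$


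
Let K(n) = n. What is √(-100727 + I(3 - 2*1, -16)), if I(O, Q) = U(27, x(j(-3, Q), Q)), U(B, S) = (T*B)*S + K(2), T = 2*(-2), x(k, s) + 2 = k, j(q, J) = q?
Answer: I*√100185 ≈ 316.52*I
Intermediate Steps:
x(k, s) = -2 + k
T = -4
U(B, S) = 2 - 4*B*S (U(B, S) = (-4*B)*S + 2 = -4*B*S + 2 = 2 - 4*B*S)
I(O, Q) = 542 (I(O, Q) = 2 - 4*27*(-2 - 3) = 2 - 4*27*(-5) = 2 + 540 = 542)
√(-100727 + I(3 - 2*1, -16)) = √(-100727 + 542) = √(-100185) = I*√100185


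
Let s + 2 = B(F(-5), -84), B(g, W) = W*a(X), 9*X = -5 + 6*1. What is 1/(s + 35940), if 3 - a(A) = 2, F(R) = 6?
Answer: 1/35854 ≈ 2.7891e-5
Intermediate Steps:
X = 1/9 (X = (-5 + 6*1)/9 = (-5 + 6)/9 = (1/9)*1 = 1/9 ≈ 0.11111)
a(A) = 1 (a(A) = 3 - 1*2 = 3 - 2 = 1)
B(g, W) = W (B(g, W) = W*1 = W)
s = -86 (s = -2 - 84 = -86)
1/(s + 35940) = 1/(-86 + 35940) = 1/35854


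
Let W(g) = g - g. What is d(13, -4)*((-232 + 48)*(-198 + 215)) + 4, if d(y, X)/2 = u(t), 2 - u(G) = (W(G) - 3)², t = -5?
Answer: 43796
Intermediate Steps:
W(g) = 0
u(G) = -7 (u(G) = 2 - (0 - 3)² = 2 - 1*(-3)² = 2 - 1*9 = 2 - 9 = -7)
d(y, X) = -14 (d(y, X) = 2*(-7) = -14)
d(13, -4)*((-232 + 48)*(-198 + 215)) + 4 = -14*(-232 + 48)*(-198 + 215) + 4 = -(-2576)*17 + 4 = -14*(-3128) + 4 = 43792 + 4 = 43796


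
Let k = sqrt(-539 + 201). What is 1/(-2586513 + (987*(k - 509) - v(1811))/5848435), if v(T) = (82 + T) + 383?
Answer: -44234795041315580545/114413876243700173305519859 - 75041269485*I*sqrt(2)/228827752487400346611039718 ≈ -3.8662e-7 - 4.6377e-16*I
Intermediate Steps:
k = 13*I*sqrt(2) (k = sqrt(-338) = 13*I*sqrt(2) ≈ 18.385*I)
v(T) = 465 + T
1/(-2586513 + (987*(k - 509) - v(1811))/5848435) = 1/(-2586513 + (987*(13*I*sqrt(2) - 509) - (465 + 1811))/5848435) = 1/(-2586513 + (987*(-509 + 13*I*sqrt(2)) - 1*2276)*(1/5848435)) = 1/(-2586513 + ((-502383 + 12831*I*sqrt(2)) - 2276)*(1/5848435)) = 1/(-2586513 + (-504659 + 12831*I*sqrt(2))*(1/5848435)) = 1/(-2586513 + (-504659/5848435 + 12831*I*sqrt(2)/5848435)) = 1/(-15127053661814/5848435 + 12831*I*sqrt(2)/5848435)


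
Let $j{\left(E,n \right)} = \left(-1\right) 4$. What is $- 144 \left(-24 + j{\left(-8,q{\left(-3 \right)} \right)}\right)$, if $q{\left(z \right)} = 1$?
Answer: $4032$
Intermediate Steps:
$j{\left(E,n \right)} = -4$
$- 144 \left(-24 + j{\left(-8,q{\left(-3 \right)} \right)}\right) = - 144 \left(-24 - 4\right) = \left(-144\right) \left(-28\right) = 4032$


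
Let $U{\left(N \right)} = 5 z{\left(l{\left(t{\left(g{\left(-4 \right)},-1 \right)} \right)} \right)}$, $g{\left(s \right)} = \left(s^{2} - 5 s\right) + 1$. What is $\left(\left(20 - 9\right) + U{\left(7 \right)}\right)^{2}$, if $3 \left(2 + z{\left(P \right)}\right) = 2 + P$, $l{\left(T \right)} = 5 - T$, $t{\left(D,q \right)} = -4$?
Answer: $\frac{3364}{9} \approx 373.78$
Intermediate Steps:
$g{\left(s \right)} = 1 + s^{2} - 5 s$
$z{\left(P \right)} = - \frac{4}{3} + \frac{P}{3}$ ($z{\left(P \right)} = -2 + \frac{2 + P}{3} = -2 + \left(\frac{2}{3} + \frac{P}{3}\right) = - \frac{4}{3} + \frac{P}{3}$)
$U{\left(N \right)} = \frac{25}{3}$ ($U{\left(N \right)} = 5 \left(- \frac{4}{3} + \frac{5 - -4}{3}\right) = 5 \left(- \frac{4}{3} + \frac{5 + 4}{3}\right) = 5 \left(- \frac{4}{3} + \frac{1}{3} \cdot 9\right) = 5 \left(- \frac{4}{3} + 3\right) = 5 \cdot \frac{5}{3} = \frac{25}{3}$)
$\left(\left(20 - 9\right) + U{\left(7 \right)}\right)^{2} = \left(\left(20 - 9\right) + \frac{25}{3}\right)^{2} = \left(11 + \frac{25}{3}\right)^{2} = \left(\frac{58}{3}\right)^{2} = \frac{3364}{9}$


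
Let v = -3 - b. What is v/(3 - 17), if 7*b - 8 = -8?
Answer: 3/14 ≈ 0.21429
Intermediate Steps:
b = 0 (b = 8/7 + (⅐)*(-8) = 8/7 - 8/7 = 0)
v = -3 (v = -3 - 1*0 = -3 + 0 = -3)
v/(3 - 17) = -3/(3 - 17) = -3/(-14) = -1/14*(-3) = 3/14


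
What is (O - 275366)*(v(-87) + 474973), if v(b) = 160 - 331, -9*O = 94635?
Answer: -135736870562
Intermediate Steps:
O = -10515 (O = -⅑*94635 = -10515)
v(b) = -171
(O - 275366)*(v(-87) + 474973) = (-10515 - 275366)*(-171 + 474973) = -285881*474802 = -135736870562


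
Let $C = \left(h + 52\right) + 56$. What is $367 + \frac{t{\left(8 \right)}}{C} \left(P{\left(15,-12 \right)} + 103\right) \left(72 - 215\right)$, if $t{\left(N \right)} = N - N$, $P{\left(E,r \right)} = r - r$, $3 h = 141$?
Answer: $367$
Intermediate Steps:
$h = 47$ ($h = \frac{1}{3} \cdot 141 = 47$)
$P{\left(E,r \right)} = 0$
$C = 155$ ($C = \left(47 + 52\right) + 56 = 99 + 56 = 155$)
$t{\left(N \right)} = 0$
$367 + \frac{t{\left(8 \right)}}{C} \left(P{\left(15,-12 \right)} + 103\right) \left(72 - 215\right) = 367 + \frac{0}{155} \left(0 + 103\right) \left(72 - 215\right) = 367 + 0 \cdot \frac{1}{155} \cdot 103 \left(-143\right) = 367 + 0 \left(-14729\right) = 367 + 0 = 367$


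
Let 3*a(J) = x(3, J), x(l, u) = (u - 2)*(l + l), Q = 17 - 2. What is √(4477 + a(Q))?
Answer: √4503 ≈ 67.104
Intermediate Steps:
Q = 15
x(l, u) = 2*l*(-2 + u) (x(l, u) = (-2 + u)*(2*l) = 2*l*(-2 + u))
a(J) = -4 + 2*J (a(J) = (2*3*(-2 + J))/3 = (-12 + 6*J)/3 = -4 + 2*J)
√(4477 + a(Q)) = √(4477 + (-4 + 2*15)) = √(4477 + (-4 + 30)) = √(4477 + 26) = √4503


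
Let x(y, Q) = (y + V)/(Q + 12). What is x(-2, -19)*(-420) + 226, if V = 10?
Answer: 706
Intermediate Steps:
x(y, Q) = (10 + y)/(12 + Q) (x(y, Q) = (y + 10)/(Q + 12) = (10 + y)/(12 + Q))
x(-2, -19)*(-420) + 226 = ((10 - 2)/(12 - 19))*(-420) + 226 = (8/(-7))*(-420) + 226 = -⅐*8*(-420) + 226 = -8/7*(-420) + 226 = 480 + 226 = 706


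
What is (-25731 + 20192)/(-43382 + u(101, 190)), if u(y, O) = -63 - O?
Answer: 5539/43635 ≈ 0.12694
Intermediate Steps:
(-25731 + 20192)/(-43382 + u(101, 190)) = (-25731 + 20192)/(-43382 + (-63 - 1*190)) = -5539/(-43382 + (-63 - 190)) = -5539/(-43382 - 253) = -5539/(-43635) = -5539*(-1/43635) = 5539/43635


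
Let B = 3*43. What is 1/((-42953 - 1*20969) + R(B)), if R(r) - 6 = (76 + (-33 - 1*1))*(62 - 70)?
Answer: -1/64252 ≈ -1.5564e-5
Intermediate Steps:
B = 129
R(r) = -330 (R(r) = 6 + (76 + (-33 - 1*1))*(62 - 70) = 6 + (76 + (-33 - 1))*(-8) = 6 + (76 - 34)*(-8) = 6 + 42*(-8) = 6 - 336 = -330)
1/((-42953 - 1*20969) + R(B)) = 1/((-42953 - 1*20969) - 330) = 1/((-42953 - 20969) - 330) = 1/(-63922 - 330) = 1/(-64252) = -1/64252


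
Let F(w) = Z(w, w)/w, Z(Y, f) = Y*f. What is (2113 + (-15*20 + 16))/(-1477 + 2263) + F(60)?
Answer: 48989/786 ≈ 62.327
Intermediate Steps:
F(w) = w (F(w) = (w*w)/w = w²/w = w)
(2113 + (-15*20 + 16))/(-1477 + 2263) + F(60) = (2113 + (-15*20 + 16))/(-1477 + 2263) + 60 = (2113 + (-300 + 16))/786 + 60 = (2113 - 284)*(1/786) + 60 = 1829*(1/786) + 60 = 1829/786 + 60 = 48989/786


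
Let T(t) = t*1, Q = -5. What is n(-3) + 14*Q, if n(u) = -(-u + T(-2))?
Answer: -71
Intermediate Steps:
T(t) = t
n(u) = 2 + u (n(u) = -(-u - 2) = -(-2 - u) = 2 + u)
n(-3) + 14*Q = (2 - 3) + 14*(-5) = -1 - 70 = -71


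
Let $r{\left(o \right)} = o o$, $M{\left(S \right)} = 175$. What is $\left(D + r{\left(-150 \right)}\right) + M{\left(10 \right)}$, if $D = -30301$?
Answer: $-7626$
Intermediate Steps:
$r{\left(o \right)} = o^{2}$
$\left(D + r{\left(-150 \right)}\right) + M{\left(10 \right)} = \left(-30301 + \left(-150\right)^{2}\right) + 175 = \left(-30301 + 22500\right) + 175 = -7801 + 175 = -7626$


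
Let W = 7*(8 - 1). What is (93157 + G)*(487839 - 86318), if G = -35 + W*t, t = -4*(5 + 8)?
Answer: 36367363054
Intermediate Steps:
t = -52 (t = -4*13 = -52)
W = 49 (W = 7*7 = 49)
G = -2583 (G = -35 + 49*(-52) = -35 - 2548 = -2583)
(93157 + G)*(487839 - 86318) = (93157 - 2583)*(487839 - 86318) = 90574*401521 = 36367363054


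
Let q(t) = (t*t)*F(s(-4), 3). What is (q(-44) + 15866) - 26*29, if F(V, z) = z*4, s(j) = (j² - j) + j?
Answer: 38344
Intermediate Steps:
s(j) = j²
F(V, z) = 4*z
q(t) = 12*t² (q(t) = (t*t)*(4*3) = t²*12 = 12*t²)
(q(-44) + 15866) - 26*29 = (12*(-44)² + 15866) - 26*29 = (12*1936 + 15866) - 754 = (23232 + 15866) - 754 = 39098 - 754 = 38344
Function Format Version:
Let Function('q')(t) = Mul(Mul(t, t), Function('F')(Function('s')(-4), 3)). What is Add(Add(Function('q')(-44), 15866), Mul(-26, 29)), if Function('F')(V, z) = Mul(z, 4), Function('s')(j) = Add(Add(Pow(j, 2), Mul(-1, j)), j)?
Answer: 38344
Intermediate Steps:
Function('s')(j) = Pow(j, 2)
Function('F')(V, z) = Mul(4, z)
Function('q')(t) = Mul(12, Pow(t, 2)) (Function('q')(t) = Mul(Mul(t, t), Mul(4, 3)) = Mul(Pow(t, 2), 12) = Mul(12, Pow(t, 2)))
Add(Add(Function('q')(-44), 15866), Mul(-26, 29)) = Add(Add(Mul(12, Pow(-44, 2)), 15866), Mul(-26, 29)) = Add(Add(Mul(12, 1936), 15866), -754) = Add(Add(23232, 15866), -754) = Add(39098, -754) = 38344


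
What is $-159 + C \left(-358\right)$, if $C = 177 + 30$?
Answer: $-74265$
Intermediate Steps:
$C = 207$
$-159 + C \left(-358\right) = -159 + 207 \left(-358\right) = -159 - 74106 = -74265$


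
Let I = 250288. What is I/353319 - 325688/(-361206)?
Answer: 34246214300/21270157119 ≈ 1.6101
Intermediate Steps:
I/353319 - 325688/(-361206) = 250288/353319 - 325688/(-361206) = 250288*(1/353319) - 325688*(-1/361206) = 250288/353319 + 162844/180603 = 34246214300/21270157119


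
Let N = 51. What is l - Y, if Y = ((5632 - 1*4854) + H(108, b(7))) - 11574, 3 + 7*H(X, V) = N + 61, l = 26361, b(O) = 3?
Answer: 259990/7 ≈ 37141.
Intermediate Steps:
H(X, V) = 109/7 (H(X, V) = -3/7 + (51 + 61)/7 = -3/7 + (1/7)*112 = -3/7 + 16 = 109/7)
Y = -75463/7 (Y = ((5632 - 1*4854) + 109/7) - 11574 = ((5632 - 4854) + 109/7) - 11574 = (778 + 109/7) - 11574 = 5555/7 - 11574 = -75463/7 ≈ -10780.)
l - Y = 26361 - 1*(-75463/7) = 26361 + 75463/7 = 259990/7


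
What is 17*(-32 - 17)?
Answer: -833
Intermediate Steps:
17*(-32 - 17) = 17*(-49) = -833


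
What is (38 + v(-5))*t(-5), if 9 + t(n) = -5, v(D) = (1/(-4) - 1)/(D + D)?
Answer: -2135/4 ≈ -533.75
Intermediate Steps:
v(D) = -5/(8*D) (v(D) = (-¼ - 1)/((2*D)) = -5/(8*D))
t(n) = -14 (t(n) = -9 - 5 = -14)
(38 + v(-5))*t(-5) = (38 - 5/8/(-5))*(-14) = (38 - 5/8*(-⅕))*(-14) = (38 + ⅛)*(-14) = (305/8)*(-14) = -2135/4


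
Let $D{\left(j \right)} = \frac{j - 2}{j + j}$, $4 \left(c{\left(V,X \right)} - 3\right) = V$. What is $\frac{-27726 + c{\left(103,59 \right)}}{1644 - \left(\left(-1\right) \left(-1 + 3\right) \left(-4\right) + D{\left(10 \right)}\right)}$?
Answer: $- \frac{553945}{32712} \approx -16.934$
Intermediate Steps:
$c{\left(V,X \right)} = 3 + \frac{V}{4}$
$D{\left(j \right)} = \frac{-2 + j}{2 j}$
$\frac{-27726 + c{\left(103,59 \right)}}{1644 - \left(\left(-1\right) \left(-1 + 3\right) \left(-4\right) + D{\left(10 \right)}\right)} = \frac{-27726 + \left(3 + \frac{1}{4} \cdot 103\right)}{1644 - \left(\frac{-2 + 10}{2 \cdot 10} - \left(-1 + 3\right) \left(-4\right)\right)} = \frac{-27726 + \left(3 + \frac{103}{4}\right)}{1644 - \left(8 + \frac{1}{2} \cdot \frac{1}{10} \cdot 8\right)} = \frac{-27726 + \frac{115}{4}}{1644 - \frac{42}{5}} = - \frac{110789}{4 \left(1644 - \frac{42}{5}\right)} = - \frac{110789}{4 \cdot \frac{8178}{5}} = \left(- \frac{110789}{4}\right) \frac{5}{8178} = - \frac{553945}{32712}$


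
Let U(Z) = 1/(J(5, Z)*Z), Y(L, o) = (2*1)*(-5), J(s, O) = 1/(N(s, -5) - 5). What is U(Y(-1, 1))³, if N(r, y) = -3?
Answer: 64/125 ≈ 0.51200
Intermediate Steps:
J(s, O) = -⅛ (J(s, O) = 1/(-3 - 5) = 1/(-8) = -⅛)
Y(L, o) = -10 (Y(L, o) = 2*(-5) = -10)
U(Z) = -8/Z (U(Z) = 1/(-Z/8) = -8/Z)
U(Y(-1, 1))³ = (-8/(-10))³ = (-8*(-⅒))³ = (⅘)³ = 64/125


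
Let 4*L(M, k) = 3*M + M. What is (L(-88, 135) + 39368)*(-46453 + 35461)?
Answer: -431765760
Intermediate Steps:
L(M, k) = M (L(M, k) = (3*M + M)/4 = (4*M)/4 = M)
(L(-88, 135) + 39368)*(-46453 + 35461) = (-88 + 39368)*(-46453 + 35461) = 39280*(-10992) = -431765760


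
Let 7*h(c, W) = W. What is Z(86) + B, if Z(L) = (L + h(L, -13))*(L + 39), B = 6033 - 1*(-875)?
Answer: 121981/7 ≈ 17426.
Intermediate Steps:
h(c, W) = W/7
B = 6908 (B = 6033 + 875 = 6908)
Z(L) = (39 + L)*(-13/7 + L) (Z(L) = (L + (⅐)*(-13))*(L + 39) = (L - 13/7)*(39 + L) = (-13/7 + L)*(39 + L) = (39 + L)*(-13/7 + L))
Z(86) + B = (-507/7 + 86² + (260/7)*86) + 6908 = (-507/7 + 7396 + 22360/7) + 6908 = 73625/7 + 6908 = 121981/7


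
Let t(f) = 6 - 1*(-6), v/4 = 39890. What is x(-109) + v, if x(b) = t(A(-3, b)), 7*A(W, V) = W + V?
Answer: 159572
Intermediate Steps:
A(W, V) = V/7 + W/7 (A(W, V) = (W + V)/7 = (V + W)/7 = V/7 + W/7)
v = 159560 (v = 4*39890 = 159560)
t(f) = 12 (t(f) = 6 + 6 = 12)
x(b) = 12
x(-109) + v = 12 + 159560 = 159572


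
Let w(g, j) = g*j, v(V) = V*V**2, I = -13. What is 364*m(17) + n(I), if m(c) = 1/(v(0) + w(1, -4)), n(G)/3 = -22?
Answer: -157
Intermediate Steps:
n(G) = -66 (n(G) = 3*(-22) = -66)
v(V) = V**3
m(c) = -1/4 (m(c) = 1/(0**3 + 1*(-4)) = 1/(0 - 4) = 1/(-4) = -1/4)
364*m(17) + n(I) = 364*(-1/4) - 66 = -91 - 66 = -157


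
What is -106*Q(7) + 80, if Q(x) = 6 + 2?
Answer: -768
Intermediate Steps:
Q(x) = 8
-106*Q(7) + 80 = -106*8 + 80 = -848 + 80 = -768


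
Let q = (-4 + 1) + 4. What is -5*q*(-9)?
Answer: 45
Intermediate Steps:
q = 1 (q = -3 + 4 = 1)
-5*q*(-9) = -5*1*(-9) = -5*(-9) = 45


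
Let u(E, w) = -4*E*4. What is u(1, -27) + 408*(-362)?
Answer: -147712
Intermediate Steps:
u(E, w) = -16*E
u(1, -27) + 408*(-362) = -16*1 + 408*(-362) = -16 - 147696 = -147712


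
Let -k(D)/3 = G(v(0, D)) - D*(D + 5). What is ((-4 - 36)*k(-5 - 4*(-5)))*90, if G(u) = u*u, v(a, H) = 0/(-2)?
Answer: -3240000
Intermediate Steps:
v(a, H) = 0 (v(a, H) = 0*(-½) = 0)
G(u) = u²
k(D) = 3*D*(5 + D) (k(D) = -3*(0² - D*(D + 5)) = -3*(0 - D*(5 + D)) = -(-3)*D*(5 + D) = 3*D*(5 + D))
((-4 - 36)*k(-5 - 4*(-5)))*90 = ((-4 - 36)*(3*(-5 - 4*(-5))*(5 + (-5 - 4*(-5)))))*90 = -120*(-5 + 20)*(5 + (-5 + 20))*90 = -120*15*(5 + 15)*90 = -120*15*20*90 = -40*900*90 = -36000*90 = -3240000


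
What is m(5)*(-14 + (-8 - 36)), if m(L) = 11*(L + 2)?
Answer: -4466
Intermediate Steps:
m(L) = 22 + 11*L (m(L) = 11*(2 + L) = 22 + 11*L)
m(5)*(-14 + (-8 - 36)) = (22 + 11*5)*(-14 + (-8 - 36)) = (22 + 55)*(-14 - 44) = 77*(-58) = -4466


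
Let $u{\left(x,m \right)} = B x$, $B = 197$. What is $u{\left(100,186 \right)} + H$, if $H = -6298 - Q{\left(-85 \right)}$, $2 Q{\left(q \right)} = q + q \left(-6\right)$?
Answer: $\frac{26379}{2} \approx 13190.0$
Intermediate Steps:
$u{\left(x,m \right)} = 197 x$
$Q{\left(q \right)} = - \frac{5 q}{2}$ ($Q{\left(q \right)} = \frac{q + q \left(-6\right)}{2} = \frac{q - 6 q}{2} = \frac{\left(-5\right) q}{2} = - \frac{5 q}{2}$)
$H = - \frac{13021}{2}$ ($H = -6298 - \left(- \frac{5}{2}\right) \left(-85\right) = -6298 - \frac{425}{2} = - \frac{13021}{2} \approx -6510.5$)
$u{\left(100,186 \right)} + H = 197 \cdot 100 - \frac{13021}{2} = 19700 - \frac{13021}{2} = \frac{26379}{2}$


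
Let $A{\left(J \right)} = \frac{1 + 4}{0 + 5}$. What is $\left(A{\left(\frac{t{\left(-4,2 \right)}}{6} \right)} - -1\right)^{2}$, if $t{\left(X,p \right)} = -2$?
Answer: $4$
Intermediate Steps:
$A{\left(J \right)} = 1$ ($A{\left(J \right)} = \frac{5}{5} = 5 \cdot \frac{1}{5} = 1$)
$\left(A{\left(\frac{t{\left(-4,2 \right)}}{6} \right)} - -1\right)^{2} = \left(1 - -1\right)^{2} = \left(1 + 1\right)^{2} = 2^{2} = 4$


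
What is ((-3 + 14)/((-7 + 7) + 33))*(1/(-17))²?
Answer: 1/867 ≈ 0.0011534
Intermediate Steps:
((-3 + 14)/((-7 + 7) + 33))*(1/(-17))² = (11/(0 + 33))*(-1/17)² = (11/33)*(1/289) = (11*(1/33))*(1/289) = (⅓)*(1/289) = 1/867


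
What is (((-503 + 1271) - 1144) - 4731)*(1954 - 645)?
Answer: -6685063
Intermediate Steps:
(((-503 + 1271) - 1144) - 4731)*(1954 - 645) = ((768 - 1144) - 4731)*1309 = (-376 - 4731)*1309 = -5107*1309 = -6685063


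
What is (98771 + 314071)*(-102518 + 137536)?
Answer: 14456901156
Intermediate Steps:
(98771 + 314071)*(-102518 + 137536) = 412842*35018 = 14456901156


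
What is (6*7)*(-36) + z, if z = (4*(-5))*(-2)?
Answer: -1472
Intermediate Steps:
z = 40 (z = -20*(-2) = 40)
(6*7)*(-36) + z = (6*7)*(-36) + 40 = 42*(-36) + 40 = -1512 + 40 = -1472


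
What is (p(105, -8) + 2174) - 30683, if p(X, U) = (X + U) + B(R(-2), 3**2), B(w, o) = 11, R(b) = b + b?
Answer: -28401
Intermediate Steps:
R(b) = 2*b
p(X, U) = 11 + U + X (p(X, U) = (X + U) + 11 = (U + X) + 11 = 11 + U + X)
(p(105, -8) + 2174) - 30683 = ((11 - 8 + 105) + 2174) - 30683 = (108 + 2174) - 30683 = 2282 - 30683 = -28401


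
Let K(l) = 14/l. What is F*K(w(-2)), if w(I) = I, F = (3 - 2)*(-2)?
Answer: 14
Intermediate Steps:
F = -2 (F = 1*(-2) = -2)
F*K(w(-2)) = -28/(-2) = -28*(-1)/2 = -2*(-7) = 14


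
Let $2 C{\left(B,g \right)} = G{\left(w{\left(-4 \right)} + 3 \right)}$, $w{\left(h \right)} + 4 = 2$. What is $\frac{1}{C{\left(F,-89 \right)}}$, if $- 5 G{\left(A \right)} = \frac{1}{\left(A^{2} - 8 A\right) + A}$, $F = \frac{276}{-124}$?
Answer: $60$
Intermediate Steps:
$w{\left(h \right)} = -2$ ($w{\left(h \right)} = -4 + 2 = -2$)
$F = - \frac{69}{31}$ ($F = 276 \left(- \frac{1}{124}\right) = - \frac{69}{31} \approx -2.2258$)
$G{\left(A \right)} = - \frac{1}{5 \left(A^{2} - 7 A\right)}$ ($G{\left(A \right)} = - \frac{1}{5 \left(\left(A^{2} - 8 A\right) + A\right)} = - \frac{1}{5 \left(A^{2} - 7 A\right)}$)
$C{\left(B,g \right)} = \frac{1}{60}$ ($C{\left(B,g \right)} = \frac{\left(- \frac{1}{5}\right) \frac{1}{-2 + 3} \frac{1}{-7 + \left(-2 + 3\right)}}{2} = \frac{\left(- \frac{1}{5}\right) 1^{-1} \frac{1}{-7 + 1}}{2} = \frac{\left(- \frac{1}{5}\right) 1 \frac{1}{-6}}{2} = \frac{\left(- \frac{1}{5}\right) 1 \left(- \frac{1}{6}\right)}{2} = \frac{1}{2} \cdot \frac{1}{30} = \frac{1}{60}$)
$\frac{1}{C{\left(F,-89 \right)}} = \frac{1}{\frac{1}{60}} = 60$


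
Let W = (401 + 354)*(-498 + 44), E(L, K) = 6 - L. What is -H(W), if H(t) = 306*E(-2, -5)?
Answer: -2448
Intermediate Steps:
W = -342770 (W = 755*(-454) = -342770)
H(t) = 2448 (H(t) = 306*(6 - 1*(-2)) = 306*(6 + 2) = 306*8 = 2448)
-H(W) = -1*2448 = -2448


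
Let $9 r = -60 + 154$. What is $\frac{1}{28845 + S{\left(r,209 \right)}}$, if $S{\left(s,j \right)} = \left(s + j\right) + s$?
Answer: $\frac{9}{261674} \approx 3.4394 \cdot 10^{-5}$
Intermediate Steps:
$r = \frac{94}{9}$ ($r = \frac{-60 + 154}{9} = \frac{1}{9} \cdot 94 = \frac{94}{9} \approx 10.444$)
$S{\left(s,j \right)} = j + 2 s$ ($S{\left(s,j \right)} = \left(j + s\right) + s = j + 2 s$)
$\frac{1}{28845 + S{\left(r,209 \right)}} = \frac{1}{28845 + \left(209 + 2 \cdot \frac{94}{9}\right)} = \frac{1}{28845 + \left(209 + \frac{188}{9}\right)} = \frac{1}{28845 + \frac{2069}{9}} = \frac{1}{\frac{261674}{9}} = \frac{9}{261674}$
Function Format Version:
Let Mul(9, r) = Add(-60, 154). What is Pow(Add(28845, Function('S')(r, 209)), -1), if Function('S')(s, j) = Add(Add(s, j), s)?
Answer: Rational(9, 261674) ≈ 3.4394e-5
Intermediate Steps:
r = Rational(94, 9) (r = Mul(Rational(1, 9), Add(-60, 154)) = Mul(Rational(1, 9), 94) = Rational(94, 9) ≈ 10.444)
Function('S')(s, j) = Add(j, Mul(2, s)) (Function('S')(s, j) = Add(Add(j, s), s) = Add(j, Mul(2, s)))
Pow(Add(28845, Function('S')(r, 209)), -1) = Pow(Add(28845, Add(209, Mul(2, Rational(94, 9)))), -1) = Pow(Add(28845, Add(209, Rational(188, 9))), -1) = Pow(Add(28845, Rational(2069, 9)), -1) = Pow(Rational(261674, 9), -1) = Rational(9, 261674)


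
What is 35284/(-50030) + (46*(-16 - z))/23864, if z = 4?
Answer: -55502811/74619745 ≈ -0.74381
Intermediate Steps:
35284/(-50030) + (46*(-16 - z))/23864 = 35284/(-50030) + (46*(-16 - 1*4))/23864 = 35284*(-1/50030) + (46*(-16 - 4))*(1/23864) = -17642/25015 + (46*(-20))*(1/23864) = -17642/25015 - 920*1/23864 = -17642/25015 - 115/2983 = -55502811/74619745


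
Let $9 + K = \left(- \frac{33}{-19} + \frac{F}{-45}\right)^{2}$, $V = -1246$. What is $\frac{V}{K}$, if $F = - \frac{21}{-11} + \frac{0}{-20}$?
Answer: $\frac{12245968350}{60236681} \approx 203.3$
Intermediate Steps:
$F = \frac{21}{11}$ ($F = \left(-21\right) \left(- \frac{1}{11}\right) + 0 \left(- \frac{1}{20}\right) = \frac{21}{11} + 0 = \frac{21}{11} \approx 1.9091$)
$K = - \frac{60236681}{9828225}$ ($K = -9 + \left(- \frac{33}{-19} + \frac{21}{11 \left(-45\right)}\right)^{2} = -9 + \left(\left(-33\right) \left(- \frac{1}{19}\right) + \frac{21}{11} \left(- \frac{1}{45}\right)\right)^{2} = -9 + \left(\frac{33}{19} - \frac{7}{165}\right)^{2} = -9 + \left(\frac{5312}{3135}\right)^{2} = -9 + \frac{28217344}{9828225} = - \frac{60236681}{9828225} \approx -6.1289$)
$\frac{V}{K} = - \frac{1246}{- \frac{60236681}{9828225}} = \left(-1246\right) \left(- \frac{9828225}{60236681}\right) = \frac{12245968350}{60236681}$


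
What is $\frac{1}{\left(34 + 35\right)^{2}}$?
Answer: $\frac{1}{4761} \approx 0.00021004$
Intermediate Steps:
$\frac{1}{\left(34 + 35\right)^{2}} = \frac{1}{69^{2}} = \frac{1}{4761}$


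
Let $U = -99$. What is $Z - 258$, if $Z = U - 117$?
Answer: $-474$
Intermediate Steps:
$Z = -216$ ($Z = -99 - 117 = -216$)
$Z - 258 = -216 - 258 = -474$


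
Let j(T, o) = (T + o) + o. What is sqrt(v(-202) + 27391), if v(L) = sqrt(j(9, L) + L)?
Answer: sqrt(27391 + I*sqrt(597)) ≈ 165.5 + 0.0738*I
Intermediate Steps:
j(T, o) = T + 2*o
v(L) = sqrt(9 + 3*L) (v(L) = sqrt((9 + 2*L) + L) = sqrt(9 + 3*L))
sqrt(v(-202) + 27391) = sqrt(sqrt(9 + 3*(-202)) + 27391) = sqrt(sqrt(9 - 606) + 27391) = sqrt(sqrt(-597) + 27391) = sqrt(I*sqrt(597) + 27391) = sqrt(27391 + I*sqrt(597))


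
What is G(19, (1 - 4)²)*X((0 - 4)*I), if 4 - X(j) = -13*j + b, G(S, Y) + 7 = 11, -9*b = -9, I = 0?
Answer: 12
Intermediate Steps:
b = 1 (b = -⅑*(-9) = 1)
G(S, Y) = 4 (G(S, Y) = -7 + 11 = 4)
X(j) = 3 + 13*j (X(j) = 4 - (-13*j + 1) = 4 - (1 - 13*j) = 4 + (-1 + 13*j) = 3 + 13*j)
G(19, (1 - 4)²)*X((0 - 4)*I) = 4*(3 + 13*((0 - 4)*0)) = 4*(3 + 13*(-4*0)) = 4*(3 + 13*0) = 4*(3 + 0) = 4*3 = 12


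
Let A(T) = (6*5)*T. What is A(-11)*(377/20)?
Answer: -12441/2 ≈ -6220.5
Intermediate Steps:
A(T) = 30*T
A(-11)*(377/20) = (30*(-11))*(377/20) = -124410/20 = -330*377/20 = -12441/2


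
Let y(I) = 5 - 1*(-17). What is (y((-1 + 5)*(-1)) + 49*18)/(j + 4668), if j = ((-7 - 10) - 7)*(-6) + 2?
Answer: 452/2407 ≈ 0.18779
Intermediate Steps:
j = 146 (j = (-17 - 7)*(-6) + 2 = -24*(-6) + 2 = 144 + 2 = 146)
y(I) = 22 (y(I) = 5 + 17 = 22)
(y((-1 + 5)*(-1)) + 49*18)/(j + 4668) = (22 + 49*18)/(146 + 4668) = (22 + 882)/4814 = 904*(1/4814) = 452/2407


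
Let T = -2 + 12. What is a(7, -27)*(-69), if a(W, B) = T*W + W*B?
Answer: 8211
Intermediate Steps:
T = 10
a(W, B) = 10*W + B*W (a(W, B) = 10*W + W*B = 10*W + B*W)
a(7, -27)*(-69) = (7*(10 - 27))*(-69) = (7*(-17))*(-69) = -119*(-69) = 8211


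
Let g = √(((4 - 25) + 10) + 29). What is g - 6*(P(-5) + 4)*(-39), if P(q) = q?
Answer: -234 + 3*√2 ≈ -229.76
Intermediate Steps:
g = 3*√2 (g = √((-21 + 10) + 29) = √(-11 + 29) = √18 = 3*√2 ≈ 4.2426)
g - 6*(P(-5) + 4)*(-39) = 3*√2 - 6*(-5 + 4)*(-39) = 3*√2 - 6*(-1)*(-39) = 3*√2 + 6*(-39) = 3*√2 - 234 = -234 + 3*√2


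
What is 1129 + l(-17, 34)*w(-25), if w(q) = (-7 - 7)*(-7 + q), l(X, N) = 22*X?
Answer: -166423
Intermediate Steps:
w(q) = 98 - 14*q (w(q) = -14*(-7 + q) = 98 - 14*q)
1129 + l(-17, 34)*w(-25) = 1129 + (22*(-17))*(98 - 14*(-25)) = 1129 - 374*(98 + 350) = 1129 - 374*448 = 1129 - 167552 = -166423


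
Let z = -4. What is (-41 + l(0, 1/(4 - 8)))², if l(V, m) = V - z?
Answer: 1369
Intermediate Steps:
l(V, m) = 4 + V (l(V, m) = V - 1*(-4) = V + 4 = 4 + V)
(-41 + l(0, 1/(4 - 8)))² = (-41 + (4 + 0))² = (-41 + 4)² = (-37)² = 1369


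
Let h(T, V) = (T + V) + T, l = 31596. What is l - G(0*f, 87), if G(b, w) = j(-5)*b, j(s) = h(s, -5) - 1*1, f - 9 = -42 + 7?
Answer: 31596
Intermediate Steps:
f = -26 (f = 9 + (-42 + 7) = 9 - 35 = -26)
h(T, V) = V + 2*T
j(s) = -6 + 2*s (j(s) = (-5 + 2*s) - 1*1 = (-5 + 2*s) - 1 = -6 + 2*s)
G(b, w) = -16*b (G(b, w) = (-6 + 2*(-5))*b = (-6 - 10)*b = -16*b)
l - G(0*f, 87) = 31596 - (-16)*0*(-26) = 31596 - (-16)*0 = 31596 - 1*0 = 31596 + 0 = 31596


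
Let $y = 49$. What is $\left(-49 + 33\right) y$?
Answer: $-784$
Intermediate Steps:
$\left(-49 + 33\right) y = \left(-49 + 33\right) 49 = \left(-16\right) 49 = -784$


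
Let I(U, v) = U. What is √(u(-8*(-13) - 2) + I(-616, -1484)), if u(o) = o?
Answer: I*√514 ≈ 22.672*I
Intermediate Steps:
√(u(-8*(-13) - 2) + I(-616, -1484)) = √((-8*(-13) - 2) - 616) = √((104 - 2) - 616) = √(102 - 616) = √(-514) = I*√514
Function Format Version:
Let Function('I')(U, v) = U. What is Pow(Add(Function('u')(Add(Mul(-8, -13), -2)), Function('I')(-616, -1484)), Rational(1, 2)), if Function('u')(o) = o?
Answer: Mul(I, Pow(514, Rational(1, 2))) ≈ Mul(22.672, I)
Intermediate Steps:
Pow(Add(Function('u')(Add(Mul(-8, -13), -2)), Function('I')(-616, -1484)), Rational(1, 2)) = Pow(Add(Add(Mul(-8, -13), -2), -616), Rational(1, 2)) = Pow(Add(Add(104, -2), -616), Rational(1, 2)) = Pow(Add(102, -616), Rational(1, 2)) = Pow(-514, Rational(1, 2)) = Mul(I, Pow(514, Rational(1, 2)))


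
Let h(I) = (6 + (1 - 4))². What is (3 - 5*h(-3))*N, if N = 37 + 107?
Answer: -6048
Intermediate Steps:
h(I) = 9 (h(I) = (6 - 3)² = 3² = 9)
N = 144
(3 - 5*h(-3))*N = (3 - 5*9)*144 = (3 - 45)*144 = -42*144 = -6048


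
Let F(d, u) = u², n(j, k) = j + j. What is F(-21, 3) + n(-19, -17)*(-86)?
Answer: 3277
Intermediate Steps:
n(j, k) = 2*j
F(-21, 3) + n(-19, -17)*(-86) = 3² + (2*(-19))*(-86) = 9 - 38*(-86) = 9 + 3268 = 3277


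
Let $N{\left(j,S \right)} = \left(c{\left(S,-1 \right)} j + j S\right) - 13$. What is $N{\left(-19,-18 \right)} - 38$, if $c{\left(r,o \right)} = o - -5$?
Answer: $215$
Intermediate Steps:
$c{\left(r,o \right)} = 5 + o$ ($c{\left(r,o \right)} = o + 5 = 5 + o$)
$N{\left(j,S \right)} = -13 + 4 j + S j$ ($N{\left(j,S \right)} = \left(\left(5 - 1\right) j + j S\right) - 13 = \left(4 j + S j\right) - 13 = -13 + 4 j + S j$)
$N{\left(-19,-18 \right)} - 38 = \left(-13 + 4 \left(-19\right) - -342\right) - 38 = \left(-13 - 76 + 342\right) - 38 = 253 - 38 = 215$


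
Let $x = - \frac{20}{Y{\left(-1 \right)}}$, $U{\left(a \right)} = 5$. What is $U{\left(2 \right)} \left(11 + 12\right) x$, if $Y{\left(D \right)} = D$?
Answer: $2300$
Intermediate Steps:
$x = 20$ ($x = - \frac{20}{-1} = \left(-20\right) \left(-1\right) = 20$)
$U{\left(2 \right)} \left(11 + 12\right) x = 5 \left(11 + 12\right) 20 = 5 \cdot 23 \cdot 20 = 115 \cdot 20 = 2300$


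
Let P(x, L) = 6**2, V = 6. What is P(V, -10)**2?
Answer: 1296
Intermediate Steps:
P(x, L) = 36
P(V, -10)**2 = 36**2 = 1296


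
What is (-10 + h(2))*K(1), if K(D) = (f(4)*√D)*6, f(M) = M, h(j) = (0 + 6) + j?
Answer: -48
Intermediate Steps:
h(j) = 6 + j
K(D) = 24*√D (K(D) = (4*√D)*6 = 24*√D)
(-10 + h(2))*K(1) = (-10 + (6 + 2))*(24*√1) = (-10 + 8)*(24*1) = -2*24 = -48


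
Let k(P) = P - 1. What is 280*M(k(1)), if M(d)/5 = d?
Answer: 0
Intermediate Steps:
k(P) = -1 + P
M(d) = 5*d
280*M(k(1)) = 280*(5*(-1 + 1)) = 280*(5*0) = 280*0 = 0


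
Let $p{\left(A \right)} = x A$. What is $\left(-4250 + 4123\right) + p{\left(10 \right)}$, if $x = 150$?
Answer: $1373$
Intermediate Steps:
$p{\left(A \right)} = 150 A$
$\left(-4250 + 4123\right) + p{\left(10 \right)} = \left(-4250 + 4123\right) + 150 \cdot 10 = -127 + 1500 = 1373$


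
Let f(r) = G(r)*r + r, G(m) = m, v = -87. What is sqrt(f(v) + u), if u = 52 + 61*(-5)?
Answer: sqrt(7229) ≈ 85.024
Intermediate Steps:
u = -253 (u = 52 - 305 = -253)
f(r) = r + r**2 (f(r) = r*r + r = r**2 + r = r + r**2)
sqrt(f(v) + u) = sqrt(-87*(1 - 87) - 253) = sqrt(-87*(-86) - 253) = sqrt(7482 - 253) = sqrt(7229)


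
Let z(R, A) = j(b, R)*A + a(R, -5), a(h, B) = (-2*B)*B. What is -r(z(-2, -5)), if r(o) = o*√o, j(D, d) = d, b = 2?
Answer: 80*I*√10 ≈ 252.98*I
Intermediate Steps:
a(h, B) = -2*B²
z(R, A) = -50 + A*R (z(R, A) = R*A - 2*(-5)² = A*R - 2*25 = A*R - 50 = -50 + A*R)
r(o) = o^(3/2)
-r(z(-2, -5)) = -(-50 - 5*(-2))^(3/2) = -(-50 + 10)^(3/2) = -(-40)^(3/2) = -(-80)*I*√10 = 80*I*√10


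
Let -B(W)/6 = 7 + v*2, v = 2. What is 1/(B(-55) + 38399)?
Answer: 1/38333 ≈ 2.6087e-5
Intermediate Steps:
B(W) = -66 (B(W) = -6*(7 + 2*2) = -6*(7 + 4) = -6*11 = -66)
1/(B(-55) + 38399) = 1/(-66 + 38399) = 1/38333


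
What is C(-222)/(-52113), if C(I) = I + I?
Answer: 148/17371 ≈ 0.0085199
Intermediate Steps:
C(I) = 2*I
C(-222)/(-52113) = (2*(-222))/(-52113) = -444*(-1/52113) = 148/17371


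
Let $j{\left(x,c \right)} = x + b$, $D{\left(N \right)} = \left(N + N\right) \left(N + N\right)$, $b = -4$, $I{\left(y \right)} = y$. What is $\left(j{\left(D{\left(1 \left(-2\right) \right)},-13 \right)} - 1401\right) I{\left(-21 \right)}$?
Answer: $29169$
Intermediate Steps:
$D{\left(N \right)} = 4 N^{2}$ ($D{\left(N \right)} = 2 N 2 N = 4 N^{2}$)
$j{\left(x,c \right)} = -4 + x$ ($j{\left(x,c \right)} = x - 4 = -4 + x$)
$\left(j{\left(D{\left(1 \left(-2\right) \right)},-13 \right)} - 1401\right) I{\left(-21 \right)} = \left(\left(-4 + 4 \left(1 \left(-2\right)\right)^{2}\right) - 1401\right) \left(-21\right) = \left(\left(-4 + 4 \left(-2\right)^{2}\right) - 1401\right) \left(-21\right) = \left(\left(-4 + 4 \cdot 4\right) - 1401\right) \left(-21\right) = \left(\left(-4 + 16\right) - 1401\right) \left(-21\right) = \left(12 - 1401\right) \left(-21\right) = \left(-1389\right) \left(-21\right) = 29169$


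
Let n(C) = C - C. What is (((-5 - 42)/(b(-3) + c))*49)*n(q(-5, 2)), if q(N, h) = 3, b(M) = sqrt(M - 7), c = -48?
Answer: 0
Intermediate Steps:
b(M) = sqrt(-7 + M)
n(C) = 0
(((-5 - 42)/(b(-3) + c))*49)*n(q(-5, 2)) = (((-5 - 42)/(sqrt(-7 - 3) - 48))*49)*0 = (-47/(sqrt(-10) - 48)*49)*0 = (-47/(I*sqrt(10) - 48)*49)*0 = (-47/(-48 + I*sqrt(10))*49)*0 = -2303/(-48 + I*sqrt(10))*0 = 0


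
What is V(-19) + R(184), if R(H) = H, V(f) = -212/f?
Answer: 3708/19 ≈ 195.16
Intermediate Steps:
V(-19) + R(184) = -212/(-19) + 184 = -212*(-1/19) + 184 = 212/19 + 184 = 3708/19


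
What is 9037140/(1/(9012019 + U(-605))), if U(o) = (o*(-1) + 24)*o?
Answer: 78003838944360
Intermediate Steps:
U(o) = o*(24 - o) (U(o) = (-o + 24)*o = (24 - o)*o = o*(24 - o))
9037140/(1/(9012019 + U(-605))) = 9037140/(1/(9012019 - 605*(24 - 1*(-605)))) = 9037140/(1/(9012019 - 605*(24 + 605))) = 9037140/(1/(9012019 - 605*629)) = 9037140/(1/(9012019 - 380545)) = 9037140/(1/8631474) = 9037140*8631474 = 78003838944360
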